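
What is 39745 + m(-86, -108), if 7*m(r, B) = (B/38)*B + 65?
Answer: 5293152/133 ≈ 39798.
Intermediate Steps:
m(r, B) = 65/7 + B²/266 (m(r, B) = ((B/38)*B + 65)/7 = (B²/38 + 65)/7 = (65 + B²/38)/7 = 65/7 + B²/266)
39745 + m(-86, -108) = 39745 + (65/7 + (1/266)*(-108)²) = 39745 + (65/7 + (1/266)*11664) = 39745 + (65/7 + 5832/133) = 39745 + 7067/133 = 5293152/133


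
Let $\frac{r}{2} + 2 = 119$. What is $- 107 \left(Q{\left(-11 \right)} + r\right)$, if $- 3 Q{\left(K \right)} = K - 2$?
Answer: $- \frac{76505}{3} \approx -25502.0$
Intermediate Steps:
$r = 234$ ($r = -4 + 2 \cdot 119 = -4 + 238 = 234$)
$Q{\left(K \right)} = \frac{2}{3} - \frac{K}{3}$ ($Q{\left(K \right)} = - \frac{K - 2}{3} = - \frac{-2 + K}{3} = \frac{2}{3} - \frac{K}{3}$)
$- 107 \left(Q{\left(-11 \right)} + r\right) = - 107 \left(\left(\frac{2}{3} - - \frac{11}{3}\right) + 234\right) = - 107 \left(\left(\frac{2}{3} + \frac{11}{3}\right) + 234\right) = - 107 \left(\frac{13}{3} + 234\right) = \left(-107\right) \frac{715}{3} = - \frac{76505}{3}$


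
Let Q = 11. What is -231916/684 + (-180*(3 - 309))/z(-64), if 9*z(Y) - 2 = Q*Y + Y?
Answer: -64590017/65493 ≈ -986.21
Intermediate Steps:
z(Y) = 2/9 + 4*Y/3 (z(Y) = 2/9 + (11*Y + Y)/9 = 2/9 + (12*Y)/9 = 2/9 + 4*Y/3)
-231916/684 + (-180*(3 - 309))/z(-64) = -231916/684 + (-180*(3 - 309))/(2/9 + (4/3)*(-64)) = -231916*1/684 + (-180*(-306))/(2/9 - 256/3) = -57979/171 + 55080/(-766/9) = -57979/171 + 55080*(-9/766) = -57979/171 - 247860/383 = -64590017/65493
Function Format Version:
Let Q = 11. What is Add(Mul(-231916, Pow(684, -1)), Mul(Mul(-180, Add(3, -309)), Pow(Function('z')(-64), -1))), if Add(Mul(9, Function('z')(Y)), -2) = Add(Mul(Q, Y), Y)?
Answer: Rational(-64590017, 65493) ≈ -986.21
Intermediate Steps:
Function('z')(Y) = Add(Rational(2, 9), Mul(Rational(4, 3), Y)) (Function('z')(Y) = Add(Rational(2, 9), Mul(Rational(1, 9), Add(Mul(11, Y), Y))) = Add(Rational(2, 9), Mul(Rational(1, 9), Mul(12, Y))) = Add(Rational(2, 9), Mul(Rational(4, 3), Y)))
Add(Mul(-231916, Pow(684, -1)), Mul(Mul(-180, Add(3, -309)), Pow(Function('z')(-64), -1))) = Add(Mul(-231916, Pow(684, -1)), Mul(Mul(-180, Add(3, -309)), Pow(Add(Rational(2, 9), Mul(Rational(4, 3), -64)), -1))) = Add(Mul(-231916, Rational(1, 684)), Mul(Mul(-180, -306), Pow(Add(Rational(2, 9), Rational(-256, 3)), -1))) = Add(Rational(-57979, 171), Mul(55080, Pow(Rational(-766, 9), -1))) = Add(Rational(-57979, 171), Mul(55080, Rational(-9, 766))) = Add(Rational(-57979, 171), Rational(-247860, 383)) = Rational(-64590017, 65493)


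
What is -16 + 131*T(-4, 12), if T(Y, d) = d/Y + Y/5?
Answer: -2569/5 ≈ -513.80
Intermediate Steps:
T(Y, d) = Y/5 + d/Y (T(Y, d) = d/Y + Y*(1/5) = d/Y + Y/5 = Y/5 + d/Y)
-16 + 131*T(-4, 12) = -16 + 131*((1/5)*(-4) + 12/(-4)) = -16 + 131*(-4/5 + 12*(-1/4)) = -16 + 131*(-4/5 - 3) = -16 + 131*(-19/5) = -16 - 2489/5 = -2569/5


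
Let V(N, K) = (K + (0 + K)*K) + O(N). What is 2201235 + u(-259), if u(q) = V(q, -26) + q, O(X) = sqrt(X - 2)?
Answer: 2201626 + 3*I*sqrt(29) ≈ 2.2016e+6 + 16.155*I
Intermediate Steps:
O(X) = sqrt(-2 + X)
V(N, K) = K + K**2 + sqrt(-2 + N) (V(N, K) = (K + (0 + K)*K) + sqrt(-2 + N) = (K + K*K) + sqrt(-2 + N) = (K + K**2) + sqrt(-2 + N) = K + K**2 + sqrt(-2 + N))
u(q) = 650 + q + sqrt(-2 + q) (u(q) = (-26 + (-26)**2 + sqrt(-2 + q)) + q = (-26 + 676 + sqrt(-2 + q)) + q = (650 + sqrt(-2 + q)) + q = 650 + q + sqrt(-2 + q))
2201235 + u(-259) = 2201235 + (650 - 259 + sqrt(-2 - 259)) = 2201235 + (650 - 259 + sqrt(-261)) = 2201235 + (650 - 259 + 3*I*sqrt(29)) = 2201235 + (391 + 3*I*sqrt(29)) = 2201626 + 3*I*sqrt(29)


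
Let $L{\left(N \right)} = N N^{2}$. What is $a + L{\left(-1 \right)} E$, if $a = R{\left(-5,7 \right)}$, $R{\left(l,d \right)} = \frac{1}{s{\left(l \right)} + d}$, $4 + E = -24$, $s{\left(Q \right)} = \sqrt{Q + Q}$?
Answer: $\frac{1659}{59} - \frac{i \sqrt{10}}{59} \approx 28.119 - 0.053598 i$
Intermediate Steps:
$L{\left(N \right)} = N^{3}$
$s{\left(Q \right)} = \sqrt{2} \sqrt{Q}$ ($s{\left(Q \right)} = \sqrt{2 Q} = \sqrt{2} \sqrt{Q}$)
$E = -28$ ($E = -4 - 24 = -28$)
$R{\left(l,d \right)} = \frac{1}{d + \sqrt{2} \sqrt{l}}$ ($R{\left(l,d \right)} = \frac{1}{\sqrt{2} \sqrt{l} + d} = \frac{1}{d + \sqrt{2} \sqrt{l}}$)
$a = \frac{1}{7 + i \sqrt{10}}$ ($a = \frac{1}{7 + \sqrt{2} \sqrt{-5}} = \frac{1}{7 + \sqrt{2} i \sqrt{5}} = \frac{1}{7 + i \sqrt{10}} \approx 0.11864 - 0.053598 i$)
$a + L{\left(-1 \right)} E = \left(\frac{7}{59} - \frac{i \sqrt{10}}{59}\right) + \left(-1\right)^{3} \left(-28\right) = \left(\frac{7}{59} - \frac{i \sqrt{10}}{59}\right) - -28 = \left(\frac{7}{59} - \frac{i \sqrt{10}}{59}\right) + 28 = \frac{1659}{59} - \frac{i \sqrt{10}}{59}$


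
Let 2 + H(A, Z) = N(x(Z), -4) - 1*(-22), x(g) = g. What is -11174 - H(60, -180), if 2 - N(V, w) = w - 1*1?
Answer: -11201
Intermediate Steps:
N(V, w) = 3 - w (N(V, w) = 2 - (w - 1*1) = 2 - (w - 1) = 2 - (-1 + w) = 2 + (1 - w) = 3 - w)
H(A, Z) = 27 (H(A, Z) = -2 + ((3 - 1*(-4)) - 1*(-22)) = -2 + ((3 + 4) + 22) = -2 + (7 + 22) = -2 + 29 = 27)
-11174 - H(60, -180) = -11174 - 1*27 = -11174 - 27 = -11201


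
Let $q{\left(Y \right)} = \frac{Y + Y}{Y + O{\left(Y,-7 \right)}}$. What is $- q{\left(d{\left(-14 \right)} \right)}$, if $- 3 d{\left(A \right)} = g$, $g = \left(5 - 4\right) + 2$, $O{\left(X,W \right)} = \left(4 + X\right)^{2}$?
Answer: $\frac{1}{4} \approx 0.25$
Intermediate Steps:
$g = 3$ ($g = 1 + 2 = 3$)
$d{\left(A \right)} = -1$ ($d{\left(A \right)} = \left(- \frac{1}{3}\right) 3 = -1$)
$q{\left(Y \right)} = \frac{2 Y}{Y + \left(4 + Y\right)^{2}}$ ($q{\left(Y \right)} = \frac{Y + Y}{Y + \left(4 + Y\right)^{2}} = \frac{2 Y}{Y + \left(4 + Y\right)^{2}}$)
$- q{\left(d{\left(-14 \right)} \right)} = - \frac{2 \left(-1\right)}{-1 + \left(4 - 1\right)^{2}} = - \frac{2 \left(-1\right)}{-1 + 3^{2}} = - \frac{2 \left(-1\right)}{-1 + 9} = - \frac{2 \left(-1\right)}{8} = \left(-1\right) \left(- \frac{1}{4}\right) = \frac{1}{4}$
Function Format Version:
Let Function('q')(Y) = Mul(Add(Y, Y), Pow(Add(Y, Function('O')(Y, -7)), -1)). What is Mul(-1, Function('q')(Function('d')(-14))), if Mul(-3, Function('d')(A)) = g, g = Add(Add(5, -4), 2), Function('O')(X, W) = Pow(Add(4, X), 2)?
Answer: Rational(1, 4) ≈ 0.25000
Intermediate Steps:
g = 3 (g = Add(1, 2) = 3)
Function('d')(A) = -1 (Function('d')(A) = Mul(Rational(-1, 3), 3) = -1)
Function('q')(Y) = Mul(2, Y, Pow(Add(Y, Pow(Add(4, Y), 2)), -1)) (Function('q')(Y) = Mul(Add(Y, Y), Pow(Add(Y, Pow(Add(4, Y), 2)), -1)) = Mul(Mul(2, Y), Pow(Add(Y, Pow(Add(4, Y), 2)), -1)) = Mul(2, Y, Pow(Add(Y, Pow(Add(4, Y), 2)), -1)))
Mul(-1, Function('q')(Function('d')(-14))) = Mul(-1, Mul(2, -1, Pow(Add(-1, Pow(Add(4, -1), 2)), -1))) = Mul(-1, Mul(2, -1, Pow(Add(-1, Pow(3, 2)), -1))) = Mul(-1, Mul(2, -1, Pow(Add(-1, 9), -1))) = Mul(-1, Mul(2, -1, Pow(8, -1))) = Mul(-1, Mul(2, -1, Rational(1, 8))) = Mul(-1, Rational(-1, 4)) = Rational(1, 4)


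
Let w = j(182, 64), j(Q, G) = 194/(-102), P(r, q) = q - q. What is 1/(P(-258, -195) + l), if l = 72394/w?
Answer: -97/3692094 ≈ -2.6272e-5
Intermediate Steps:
P(r, q) = 0
j(Q, G) = -97/51 (j(Q, G) = 194*(-1/102) = -97/51)
w = -97/51 ≈ -1.9020
l = -3692094/97 (l = 72394/(-97/51) = 72394*(-51/97) = -3692094/97 ≈ -38063.)
1/(P(-258, -195) + l) = 1/(0 - 3692094/97) = 1/(-3692094/97) = -97/3692094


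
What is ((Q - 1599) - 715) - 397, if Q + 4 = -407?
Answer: -3122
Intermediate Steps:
Q = -411 (Q = -4 - 407 = -411)
((Q - 1599) - 715) - 397 = ((-411 - 1599) - 715) - 397 = (-2010 - 715) - 397 = -2725 - 397 = -3122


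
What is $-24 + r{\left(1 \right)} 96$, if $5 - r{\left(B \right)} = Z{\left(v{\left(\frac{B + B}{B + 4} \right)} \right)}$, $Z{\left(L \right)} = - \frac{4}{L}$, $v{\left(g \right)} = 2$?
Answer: $648$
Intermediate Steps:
$r{\left(B \right)} = 7$ ($r{\left(B \right)} = 5 - - \frac{4}{2} = 5 - \left(-4\right) \frac{1}{2} = 5 - -2 = 5 + 2 = 7$)
$-24 + r{\left(1 \right)} 96 = -24 + 7 \cdot 96 = -24 + 672 = 648$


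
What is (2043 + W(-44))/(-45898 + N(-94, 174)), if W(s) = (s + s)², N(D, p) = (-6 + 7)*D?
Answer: -9787/45992 ≈ -0.21280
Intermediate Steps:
N(D, p) = D (N(D, p) = 1*D = D)
W(s) = 4*s² (W(s) = (2*s)² = 4*s²)
(2043 + W(-44))/(-45898 + N(-94, 174)) = (2043 + 4*(-44)²)/(-45898 - 94) = (2043 + 4*1936)/(-45992) = (2043 + 7744)*(-1/45992) = 9787*(-1/45992) = -9787/45992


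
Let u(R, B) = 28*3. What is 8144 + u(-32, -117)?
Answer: 8228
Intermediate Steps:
u(R, B) = 84
8144 + u(-32, -117) = 8144 + 84 = 8228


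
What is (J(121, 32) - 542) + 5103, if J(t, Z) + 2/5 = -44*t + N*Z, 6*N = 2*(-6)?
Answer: -4137/5 ≈ -827.40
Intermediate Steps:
N = -2 (N = (2*(-6))/6 = (⅙)*(-12) = -2)
J(t, Z) = -⅖ - 44*t - 2*Z (J(t, Z) = -⅖ + (-44*t - 2*Z) = -⅖ - 44*t - 2*Z)
(J(121, 32) - 542) + 5103 = ((-⅖ - 44*121 - 2*32) - 542) + 5103 = ((-⅖ - 5324 - 64) - 542) + 5103 = (-26942/5 - 542) + 5103 = -29652/5 + 5103 = -4137/5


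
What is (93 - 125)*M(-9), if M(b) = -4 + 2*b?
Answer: 704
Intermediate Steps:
(93 - 125)*M(-9) = (93 - 125)*(-4 + 2*(-9)) = -32*(-4 - 18) = -32*(-22) = 704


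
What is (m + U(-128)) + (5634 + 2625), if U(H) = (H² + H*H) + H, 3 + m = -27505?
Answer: 13391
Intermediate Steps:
m = -27508 (m = -3 - 27505 = -27508)
U(H) = H + 2*H² (U(H) = (H² + H²) + H = 2*H² + H = H + 2*H²)
(m + U(-128)) + (5634 + 2625) = (-27508 - 128*(1 + 2*(-128))) + (5634 + 2625) = (-27508 - 128*(1 - 256)) + 8259 = (-27508 - 128*(-255)) + 8259 = (-27508 + 32640) + 8259 = 5132 + 8259 = 13391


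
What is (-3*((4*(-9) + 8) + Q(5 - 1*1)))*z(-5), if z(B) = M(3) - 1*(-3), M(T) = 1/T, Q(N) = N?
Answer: 240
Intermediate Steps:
M(T) = 1/T
z(B) = 10/3 (z(B) = 1/3 - 1*(-3) = 1/3 + 3 = 10/3)
(-3*((4*(-9) + 8) + Q(5 - 1*1)))*z(-5) = -3*((4*(-9) + 8) + (5 - 1*1))*(10/3) = -3*((-36 + 8) + (5 - 1))*(10/3) = -3*(-28 + 4)*(10/3) = -3*(-24)*(10/3) = 72*(10/3) = 240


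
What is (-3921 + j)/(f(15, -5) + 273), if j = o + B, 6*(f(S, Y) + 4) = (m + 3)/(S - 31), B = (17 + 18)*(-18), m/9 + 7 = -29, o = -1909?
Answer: -41344/1743 ≈ -23.720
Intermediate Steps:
m = -324 (m = -63 + 9*(-29) = -63 - 261 = -324)
B = -630 (B = 35*(-18) = -630)
f(S, Y) = -4 - 107/(2*(-31 + S)) (f(S, Y) = -4 + ((-324 + 3)/(S - 31))/6 = -4 + (-321/(-31 + S))/6 = -4 - 107/(2*(-31 + S)))
j = -2539 (j = -1909 - 630 = -2539)
(-3921 + j)/(f(15, -5) + 273) = (-3921 - 2539)/((141 - 8*15)/(2*(-31 + 15)) + 273) = -6460/((1/2)*(141 - 120)/(-16) + 273) = -6460/((1/2)*(-1/16)*21 + 273) = -6460/(-21/32 + 273) = -6460/8715/32 = -6460*32/8715 = -41344/1743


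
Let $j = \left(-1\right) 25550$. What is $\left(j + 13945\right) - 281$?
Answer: $-11886$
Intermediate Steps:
$j = -25550$
$\left(j + 13945\right) - 281 = \left(-25550 + 13945\right) - 281 = -11605 - 281 = -11886$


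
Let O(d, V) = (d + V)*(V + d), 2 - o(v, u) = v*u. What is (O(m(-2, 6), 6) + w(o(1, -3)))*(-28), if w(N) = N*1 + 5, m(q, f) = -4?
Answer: -392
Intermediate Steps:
o(v, u) = 2 - u*v (o(v, u) = 2 - v*u = 2 - u*v)
O(d, V) = (V + d)² (O(d, V) = (V + d)*(V + d) = (V + d)²)
w(N) = 5 + N (w(N) = N + 5 = 5 + N)
(O(m(-2, 6), 6) + w(o(1, -3)))*(-28) = ((6 - 4)² + (5 + (2 - 1*(-3)*1)))*(-28) = (2² + (5 + (2 + 3)))*(-28) = (4 + (5 + 5))*(-28) = (4 + 10)*(-28) = 14*(-28) = -392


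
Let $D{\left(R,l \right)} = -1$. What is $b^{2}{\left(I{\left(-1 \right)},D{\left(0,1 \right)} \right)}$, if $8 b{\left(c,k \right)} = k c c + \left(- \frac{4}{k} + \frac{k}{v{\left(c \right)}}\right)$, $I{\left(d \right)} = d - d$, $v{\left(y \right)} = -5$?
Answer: $\frac{441}{1600} \approx 0.27563$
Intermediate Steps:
$I{\left(d \right)} = 0$
$b{\left(c,k \right)} = - \frac{1}{2 k} - \frac{k}{40} + \frac{k c^{2}}{8}$ ($b{\left(c,k \right)} = \frac{k c c + \left(- \frac{4}{k} + \frac{k}{-5}\right)}{8} = \frac{c k c + \left(- \frac{4}{k} + k \left(- \frac{1}{5}\right)\right)}{8} = \frac{k c^{2} - \left(\frac{4}{k} + \frac{k}{5}\right)}{8} = \frac{- \frac{4}{k} - \frac{k}{5} + k c^{2}}{8} = - \frac{1}{2 k} - \frac{k}{40} + \frac{k c^{2}}{8}$)
$b^{2}{\left(I{\left(-1 \right)},D{\left(0,1 \right)} \right)} = \left(\frac{-20 + \left(-1\right)^{2} \left(-1 + 5 \cdot 0^{2}\right)}{40 \left(-1\right)}\right)^{2} = \left(\frac{1}{40} \left(-1\right) \left(-20 + 1 \left(-1 + 5 \cdot 0\right)\right)\right)^{2} = \left(\frac{1}{40} \left(-1\right) \left(-20 + 1 \left(-1 + 0\right)\right)\right)^{2} = \left(\frac{1}{40} \left(-1\right) \left(-20 + 1 \left(-1\right)\right)\right)^{2} = \left(\frac{1}{40} \left(-1\right) \left(-20 - 1\right)\right)^{2} = \left(\frac{1}{40} \left(-1\right) \left(-21\right)\right)^{2} = \left(\frac{21}{40}\right)^{2} = \frac{441}{1600}$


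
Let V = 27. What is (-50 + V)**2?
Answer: 529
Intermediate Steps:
(-50 + V)**2 = (-50 + 27)**2 = (-23)**2 = 529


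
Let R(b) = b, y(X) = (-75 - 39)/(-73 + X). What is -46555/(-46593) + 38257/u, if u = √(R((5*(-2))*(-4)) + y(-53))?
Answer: 46555/46593 + 38257*√18039/859 ≈ 5982.7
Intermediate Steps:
y(X) = -114/(-73 + X)
u = √18039/21 (u = √((5*(-2))*(-4) - 114/(-73 - 53)) = √(-10*(-4) - 114/(-126)) = √(40 - 114*(-1/126)) = √(40 + 19/21) = √(859/21) = √18039/21 ≈ 6.3957)
-46555/(-46593) + 38257/u = -46555/(-46593) + 38257/((√18039/21)) = -46555*(-1/46593) + 38257*(√18039/859) = 46555/46593 + 38257*√18039/859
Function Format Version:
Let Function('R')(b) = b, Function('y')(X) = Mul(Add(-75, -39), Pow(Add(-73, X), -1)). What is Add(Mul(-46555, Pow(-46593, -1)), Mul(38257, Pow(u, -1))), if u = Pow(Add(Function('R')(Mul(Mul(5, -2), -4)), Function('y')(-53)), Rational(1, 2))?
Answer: Add(Rational(46555, 46593), Mul(Rational(38257, 859), Pow(18039, Rational(1, 2)))) ≈ 5982.7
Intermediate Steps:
Function('y')(X) = Mul(-114, Pow(Add(-73, X), -1))
u = Mul(Rational(1, 21), Pow(18039, Rational(1, 2))) (u = Pow(Add(Mul(Mul(5, -2), -4), Mul(-114, Pow(Add(-73, -53), -1))), Rational(1, 2)) = Pow(Add(Mul(-10, -4), Mul(-114, Pow(-126, -1))), Rational(1, 2)) = Pow(Add(40, Mul(-114, Rational(-1, 126))), Rational(1, 2)) = Pow(Add(40, Rational(19, 21)), Rational(1, 2)) = Pow(Rational(859, 21), Rational(1, 2)) = Mul(Rational(1, 21), Pow(18039, Rational(1, 2))) ≈ 6.3957)
Add(Mul(-46555, Pow(-46593, -1)), Mul(38257, Pow(u, -1))) = Add(Mul(-46555, Pow(-46593, -1)), Mul(38257, Pow(Mul(Rational(1, 21), Pow(18039, Rational(1, 2))), -1))) = Add(Mul(-46555, Rational(-1, 46593)), Mul(38257, Mul(Rational(1, 859), Pow(18039, Rational(1, 2))))) = Add(Rational(46555, 46593), Mul(Rational(38257, 859), Pow(18039, Rational(1, 2))))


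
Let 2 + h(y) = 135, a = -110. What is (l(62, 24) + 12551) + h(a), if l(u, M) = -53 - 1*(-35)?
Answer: 12666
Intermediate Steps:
h(y) = 133 (h(y) = -2 + 135 = 133)
l(u, M) = -18 (l(u, M) = -53 + 35 = -18)
(l(62, 24) + 12551) + h(a) = (-18 + 12551) + 133 = 12533 + 133 = 12666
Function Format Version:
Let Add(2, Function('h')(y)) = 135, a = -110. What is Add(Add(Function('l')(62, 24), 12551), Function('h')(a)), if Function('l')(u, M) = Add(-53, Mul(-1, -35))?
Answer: 12666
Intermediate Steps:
Function('h')(y) = 133 (Function('h')(y) = Add(-2, 135) = 133)
Function('l')(u, M) = -18 (Function('l')(u, M) = Add(-53, 35) = -18)
Add(Add(Function('l')(62, 24), 12551), Function('h')(a)) = Add(Add(-18, 12551), 133) = Add(12533, 133) = 12666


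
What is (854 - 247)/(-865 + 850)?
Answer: -607/15 ≈ -40.467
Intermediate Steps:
(854 - 247)/(-865 + 850) = 607/(-15) = 607*(-1/15) = -607/15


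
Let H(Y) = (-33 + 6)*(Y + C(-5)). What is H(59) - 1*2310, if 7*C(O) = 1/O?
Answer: -136578/35 ≈ -3902.2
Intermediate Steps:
C(O) = 1/(7*O)
H(Y) = 27/35 - 27*Y (H(Y) = (-33 + 6)*(Y + (1/7)/(-5)) = -27*(Y + (1/7)*(-1/5)) = -27*(Y - 1/35) = -27*(-1/35 + Y) = 27/35 - 27*Y)
H(59) - 1*2310 = (27/35 - 27*59) - 1*2310 = (27/35 - 1593) - 2310 = -55728/35 - 2310 = -136578/35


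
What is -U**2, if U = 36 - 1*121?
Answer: -7225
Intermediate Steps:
U = -85 (U = 36 - 121 = -85)
-U**2 = -1*(-85)**2 = -1*7225 = -7225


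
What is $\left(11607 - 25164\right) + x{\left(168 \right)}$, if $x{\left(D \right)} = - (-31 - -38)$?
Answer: $-13564$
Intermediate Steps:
$x{\left(D \right)} = -7$ ($x{\left(D \right)} = - (-31 + 38) = \left(-1\right) 7 = -7$)
$\left(11607 - 25164\right) + x{\left(168 \right)} = \left(11607 - 25164\right) - 7 = -13557 - 7 = -13564$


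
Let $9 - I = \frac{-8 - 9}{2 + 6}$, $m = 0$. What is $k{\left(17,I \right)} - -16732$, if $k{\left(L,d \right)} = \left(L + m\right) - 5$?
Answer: $16744$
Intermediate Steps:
$I = \frac{89}{8}$ ($I = 9 - \frac{-8 - 9}{2 + 6} = 9 - - \frac{17}{8} = 9 + \frac{17}{8} = \frac{89}{8} \approx 11.125$)
$k{\left(L,d \right)} = -5 + L$ ($k{\left(L,d \right)} = \left(L + 0\right) - 5 = L - 5 = -5 + L$)
$k{\left(17,I \right)} - -16732 = \left(-5 + 17\right) - -16732 = 12 + 16732 = 16744$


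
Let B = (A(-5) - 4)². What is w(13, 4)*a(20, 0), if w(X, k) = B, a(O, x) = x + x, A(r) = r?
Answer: 0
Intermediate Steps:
a(O, x) = 2*x
B = 81 (B = (-5 - 4)² = (-9)² = 81)
w(X, k) = 81
w(13, 4)*a(20, 0) = 81*(2*0) = 81*0 = 0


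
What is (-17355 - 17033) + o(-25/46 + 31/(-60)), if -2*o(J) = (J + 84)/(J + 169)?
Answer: -15939433889/463514 ≈ -34388.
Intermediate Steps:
o(J) = -(84 + J)/(2*(169 + J)) (o(J) = -(J + 84)/(2*(J + 169)) = -(84 + J)/(2*(169 + J)))
(-17355 - 17033) + o(-25/46 + 31/(-60)) = (-17355 - 17033) + (-84 - (-25/46 + 31/(-60)))/(2*(169 + (-25/46 + 31/(-60)))) = -34388 + (-84 - (-25*1/46 + 31*(-1/60)))/(2*(169 + (-25*1/46 + 31*(-1/60)))) = -34388 + (-84 - (-25/46 - 31/60))/(2*(169 + (-25/46 - 31/60))) = -34388 + (-84 - 1*(-1463/1380))/(2*(169 - 1463/1380)) = -34388 + (-84 + 1463/1380)/(2*(231757/1380)) = -34388 + (1/2)*(1380/231757)*(-114457/1380) = -34388 - 114457/463514 = -15939433889/463514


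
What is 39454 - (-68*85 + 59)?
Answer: 45175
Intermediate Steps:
39454 - (-68*85 + 59) = 39454 - (-5780 + 59) = 39454 - 1*(-5721) = 39454 + 5721 = 45175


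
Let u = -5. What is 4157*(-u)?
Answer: 20785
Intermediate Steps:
4157*(-u) = 4157*(-1*(-5)) = 4157*5 = 20785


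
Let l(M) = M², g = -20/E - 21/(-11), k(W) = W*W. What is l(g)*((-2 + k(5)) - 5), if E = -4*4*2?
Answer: 447561/3872 ≈ 115.59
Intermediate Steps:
k(W) = W²
E = -32 (E = -16*2 = -32)
g = 223/88 (g = -20/(-32) - 21/(-11) = -20*(-1/32) - 21*(-1/11) = 5/8 + 21/11 = 223/88 ≈ 2.5341)
l(g)*((-2 + k(5)) - 5) = (223/88)²*((-2 + 5²) - 5) = 49729*((-2 + 25) - 5)/7744 = 49729*(23 - 5)/7744 = (49729/7744)*18 = 447561/3872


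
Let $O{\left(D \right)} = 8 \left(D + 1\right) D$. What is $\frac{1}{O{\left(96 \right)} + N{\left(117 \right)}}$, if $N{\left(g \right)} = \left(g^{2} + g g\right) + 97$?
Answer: $\frac{1}{101971} \approx 9.8067 \cdot 10^{-6}$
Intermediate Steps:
$O{\left(D \right)} = D \left(8 + 8 D\right)$ ($O{\left(D \right)} = 8 \left(1 + D\right) D = \left(8 + 8 D\right) D = D \left(8 + 8 D\right)$)
$N{\left(g \right)} = 97 + 2 g^{2}$ ($N{\left(g \right)} = \left(g^{2} + g^{2}\right) + 97 = 2 g^{2} + 97 = 97 + 2 g^{2}$)
$\frac{1}{O{\left(96 \right)} + N{\left(117 \right)}} = \frac{1}{8 \cdot 96 \left(1 + 96\right) + \left(97 + 2 \cdot 117^{2}\right)} = \frac{1}{8 \cdot 96 \cdot 97 + \left(97 + 2 \cdot 13689\right)} = \frac{1}{74496 + \left(97 + 27378\right)} = \frac{1}{74496 + 27475} = \frac{1}{101971}$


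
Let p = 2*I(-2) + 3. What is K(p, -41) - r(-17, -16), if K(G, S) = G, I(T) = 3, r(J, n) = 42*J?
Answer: 723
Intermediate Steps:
p = 9 (p = 2*3 + 3 = 6 + 3 = 9)
K(p, -41) - r(-17, -16) = 9 - 42*(-17) = 9 - 1*(-714) = 9 + 714 = 723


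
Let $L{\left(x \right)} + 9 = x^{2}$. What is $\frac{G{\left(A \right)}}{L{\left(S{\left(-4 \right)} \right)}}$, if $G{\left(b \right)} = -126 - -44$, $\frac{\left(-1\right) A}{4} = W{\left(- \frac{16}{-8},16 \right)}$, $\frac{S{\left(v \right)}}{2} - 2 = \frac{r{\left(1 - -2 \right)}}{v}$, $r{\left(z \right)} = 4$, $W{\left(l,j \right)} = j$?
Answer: $\frac{82}{5} \approx 16.4$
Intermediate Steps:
$S{\left(v \right)} = 4 + \frac{8}{v}$ ($S{\left(v \right)} = 4 + 2 \frac{4}{v} = 4 + \frac{8}{v}$)
$A = -64$ ($A = \left(-4\right) 16 = -64$)
$G{\left(b \right)} = -82$ ($G{\left(b \right)} = -126 + 44 = -82$)
$L{\left(x \right)} = -9 + x^{2}$
$\frac{G{\left(A \right)}}{L{\left(S{\left(-4 \right)} \right)}} = - \frac{82}{-9 + \left(4 + \frac{8}{-4}\right)^{2}} = - \frac{82}{-9 + \left(4 + 8 \left(- \frac{1}{4}\right)\right)^{2}} = - \frac{82}{-9 + \left(4 - 2\right)^{2}} = - \frac{82}{-9 + 2^{2}} = - \frac{82}{-9 + 4} = - \frac{82}{-5} = \left(-82\right) \left(- \frac{1}{5}\right) = \frac{82}{5}$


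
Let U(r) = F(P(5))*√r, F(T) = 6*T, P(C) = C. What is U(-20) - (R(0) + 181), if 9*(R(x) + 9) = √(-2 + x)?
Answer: -172 + 60*I*√5 - I*√2/9 ≈ -172.0 + 134.01*I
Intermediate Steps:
R(x) = -9 + √(-2 + x)/9
U(r) = 30*√r (U(r) = (6*5)*√r = 30*√r)
U(-20) - (R(0) + 181) = 30*√(-20) - ((-9 + √(-2 + 0)/9) + 181) = 30*(2*I*√5) - ((-9 + √(-2)/9) + 181) = 60*I*√5 - ((-9 + (I*√2)/9) + 181) = 60*I*√5 - ((-9 + I*√2/9) + 181) = 60*I*√5 - (172 + I*√2/9) = 60*I*√5 + (-172 - I*√2/9) = -172 + 60*I*√5 - I*√2/9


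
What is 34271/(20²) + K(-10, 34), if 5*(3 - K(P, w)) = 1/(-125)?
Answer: 886791/10000 ≈ 88.679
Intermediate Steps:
K(P, w) = 1876/625 (K(P, w) = 3 - ⅕/(-125) = 3 - ⅕*(-1/125) = 3 + 1/625 = 1876/625)
34271/(20²) + K(-10, 34) = 34271/(20²) + 1876/625 = 34271/400 + 1876/625 = 886791/10000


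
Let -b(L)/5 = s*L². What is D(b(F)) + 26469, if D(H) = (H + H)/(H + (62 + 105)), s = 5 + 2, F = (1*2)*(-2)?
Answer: 10403437/393 ≈ 26472.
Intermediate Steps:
F = -4 (F = 2*(-2) = -4)
s = 7
b(L) = -35*L²
D(H) = 2*H/(167 + H) (D(H) = (2*H)/(H + 167) = (2*H)/(167 + H) = 2*H/(167 + H))
D(b(F)) + 26469 = 2*(-35*(-4)²)/(167 - 35*(-4)²) + 26469 = 2*(-35*16)/(167 - 35*16) + 26469 = 2*(-560)/(167 - 560) + 26469 = 2*(-560)/(-393) + 26469 = 2*(-560)*(-1/393) + 26469 = 1120/393 + 26469 = 10403437/393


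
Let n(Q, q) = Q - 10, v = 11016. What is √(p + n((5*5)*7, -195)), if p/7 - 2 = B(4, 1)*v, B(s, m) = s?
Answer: √308627 ≈ 555.54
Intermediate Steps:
n(Q, q) = -10 + Q
p = 308462 (p = 14 + 7*(4*11016) = 14 + 7*44064 = 14 + 308448 = 308462)
√(p + n((5*5)*7, -195)) = √(308462 + (-10 + (5*5)*7)) = √(308462 + (-10 + 25*7)) = √(308462 + (-10 + 175)) = √(308462 + 165) = √308627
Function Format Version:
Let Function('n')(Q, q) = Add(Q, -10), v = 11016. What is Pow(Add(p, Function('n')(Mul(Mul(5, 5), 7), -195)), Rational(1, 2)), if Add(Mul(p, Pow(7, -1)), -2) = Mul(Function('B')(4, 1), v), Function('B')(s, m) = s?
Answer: Pow(308627, Rational(1, 2)) ≈ 555.54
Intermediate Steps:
Function('n')(Q, q) = Add(-10, Q)
p = 308462 (p = Add(14, Mul(7, Mul(4, 11016))) = Add(14, Mul(7, 44064)) = Add(14, 308448) = 308462)
Pow(Add(p, Function('n')(Mul(Mul(5, 5), 7), -195)), Rational(1, 2)) = Pow(Add(308462, Add(-10, Mul(Mul(5, 5), 7))), Rational(1, 2)) = Pow(Add(308462, Add(-10, Mul(25, 7))), Rational(1, 2)) = Pow(Add(308462, Add(-10, 175)), Rational(1, 2)) = Pow(Add(308462, 165), Rational(1, 2)) = Pow(308627, Rational(1, 2))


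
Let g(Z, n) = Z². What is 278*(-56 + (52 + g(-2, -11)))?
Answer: 0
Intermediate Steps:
278*(-56 + (52 + g(-2, -11))) = 278*(-56 + (52 + (-2)²)) = 278*(-56 + (52 + 4)) = 278*(-56 + 56) = 278*0 = 0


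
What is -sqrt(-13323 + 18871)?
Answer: -2*sqrt(1387) ≈ -74.485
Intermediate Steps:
-sqrt(-13323 + 18871) = -sqrt(5548) = -2*sqrt(1387)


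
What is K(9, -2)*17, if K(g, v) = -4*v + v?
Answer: 102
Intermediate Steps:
K(g, v) = -3*v
K(9, -2)*17 = -3*(-2)*17 = 6*17 = 102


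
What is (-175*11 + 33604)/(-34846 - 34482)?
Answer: -31679/69328 ≈ -0.45694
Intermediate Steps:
(-175*11 + 33604)/(-34846 - 34482) = (-1925 + 33604)/(-69328) = 31679*(-1/69328) = -31679/69328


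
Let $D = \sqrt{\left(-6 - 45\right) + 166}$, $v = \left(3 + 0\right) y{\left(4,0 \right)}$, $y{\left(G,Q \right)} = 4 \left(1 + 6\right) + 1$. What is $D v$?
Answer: $87 \sqrt{115} \approx 932.97$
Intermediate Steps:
$y{\left(G,Q \right)} = 29$ ($y{\left(G,Q \right)} = 4 \cdot 7 + 1 = 28 + 1 = 29$)
$v = 87$ ($v = \left(3 + 0\right) 29 = 3 \cdot 29 = 87$)
$D = \sqrt{115}$ ($D = \sqrt{\left(-6 - 45\right) + 166} = \sqrt{-51 + 166} = \sqrt{115} \approx 10.724$)
$D v = \sqrt{115} \cdot 87 = 87 \sqrt{115}$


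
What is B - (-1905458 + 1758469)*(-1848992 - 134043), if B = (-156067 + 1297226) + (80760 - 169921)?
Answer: -291483279617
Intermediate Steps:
B = 1051998 (B = 1141159 - 89161 = 1051998)
B - (-1905458 + 1758469)*(-1848992 - 134043) = 1051998 - (-1905458 + 1758469)*(-1848992 - 134043) = 1051998 - (-146989)*(-1983035) = 1051998 - 1*291484331615 = 1051998 - 291484331615 = -291483279617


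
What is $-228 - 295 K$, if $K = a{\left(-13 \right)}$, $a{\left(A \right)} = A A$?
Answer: $-50083$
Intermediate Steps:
$a{\left(A \right)} = A^{2}$
$K = 169$ ($K = \left(-13\right)^{2} = 169$)
$-228 - 295 K = -228 - 49855 = -50083$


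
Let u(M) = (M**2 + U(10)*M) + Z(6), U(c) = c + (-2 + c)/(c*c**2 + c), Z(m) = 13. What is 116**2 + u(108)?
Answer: 13237997/505 ≈ 26214.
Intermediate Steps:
U(c) = c + (-2 + c)/(c + c**3) (U(c) = c + (-2 + c)/(c**3 + c) = c + (-2 + c)/(c + c**3))
u(M) = 13 + M**2 + 5054*M/505 (u(M) = (M**2 + ((-2 + 10 + 10**2 + 10**4)/(10 + 10**3))*M) + 13 = (M**2 + ((-2 + 10 + 100 + 10000)/(10 + 1000))*M) + 13 = (M**2 + (10108/1010)*M) + 13 = (M**2 + ((1/1010)*10108)*M) + 13 = (M**2 + 5054*M/505) + 13 = 13 + M**2 + 5054*M/505)
116**2 + u(108) = 116**2 + (13 + 108**2 + (5054/505)*108) = 13456 + (13 + 11664 + 545832/505) = 13456 + 6442717/505 = 13237997/505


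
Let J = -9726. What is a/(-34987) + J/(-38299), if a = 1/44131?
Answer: 15017053836323/59134088663803 ≈ 0.25395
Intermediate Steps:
a = 1/44131 ≈ 2.2660e-5
a/(-34987) + J/(-38299) = (1/44131)/(-34987) - 9726/(-38299) = (1/44131)*(-1/34987) - 9726*(-1/38299) = -1/1544011297 + 9726/38299 = 15017053836323/59134088663803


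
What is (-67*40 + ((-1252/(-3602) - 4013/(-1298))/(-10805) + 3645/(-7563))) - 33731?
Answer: -2318592256536615621/63677502589690 ≈ -36412.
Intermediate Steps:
(-67*40 + ((-1252/(-3602) - 4013/(-1298))/(-10805) + 3645/(-7563))) - 33731 = (-2680 + ((-1252*(-1/3602) - 4013*(-1/1298))*(-1/10805) + 3645*(-1/7563))) - 33731 = (-2680 + ((626/1801 + 4013/1298)*(-1/10805) - 1215/2521)) - 33731 = (-2680 + ((8039961/2337698)*(-1/10805) - 1215/2521)) - 33731 = (-2680 + (-8039961/25258826890 - 1215/2521)) - 33731 = (-2680 - 30709743413031/63677502589690) - 33731 = -170686416683782231/63677502589690 - 33731 = -2318592256536615621/63677502589690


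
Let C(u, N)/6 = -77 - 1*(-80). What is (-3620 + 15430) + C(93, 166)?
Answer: 11828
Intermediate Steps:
C(u, N) = 18 (C(u, N) = 6*(-77 - 1*(-80)) = 6*(-77 + 80) = 6*3 = 18)
(-3620 + 15430) + C(93, 166) = (-3620 + 15430) + 18 = 11810 + 18 = 11828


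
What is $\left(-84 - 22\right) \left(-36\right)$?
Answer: $3816$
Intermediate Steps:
$\left(-84 - 22\right) \left(-36\right) = \left(-106\right) \left(-36\right) = 3816$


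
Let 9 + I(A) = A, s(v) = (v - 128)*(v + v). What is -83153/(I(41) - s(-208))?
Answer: 83153/139744 ≈ 0.59504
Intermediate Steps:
s(v) = 2*v*(-128 + v) (s(v) = (-128 + v)*(2*v) = 2*v*(-128 + v))
I(A) = -9 + A
-83153/(I(41) - s(-208)) = -83153/((-9 + 41) - 2*(-208)*(-128 - 208)) = -83153/(32 - 2*(-208)*(-336)) = -83153/(32 - 1*139776) = -83153/(32 - 139776) = -83153/(-139744) = -83153*(-1/139744) = 83153/139744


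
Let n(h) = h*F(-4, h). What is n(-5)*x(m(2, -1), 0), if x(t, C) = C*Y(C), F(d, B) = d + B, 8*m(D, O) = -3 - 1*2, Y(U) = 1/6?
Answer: 0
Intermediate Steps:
Y(U) = ⅙
m(D, O) = -5/8 (m(D, O) = (-3 - 1*2)/8 = (-3 - 2)/8 = (⅛)*(-5) = -5/8)
F(d, B) = B + d
x(t, C) = C/6 (x(t, C) = C*(⅙) = C/6)
n(h) = h*(-4 + h) (n(h) = h*(h - 4) = h*(-4 + h))
n(-5)*x(m(2, -1), 0) = (-5*(-4 - 5))*((⅙)*0) = -5*(-9)*0 = 45*0 = 0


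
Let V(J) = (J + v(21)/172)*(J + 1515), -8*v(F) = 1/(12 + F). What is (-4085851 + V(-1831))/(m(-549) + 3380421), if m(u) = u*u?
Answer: -39814358681/41796043344 ≈ -0.95259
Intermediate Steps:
v(F) = -1/(8*(12 + F))
m(u) = u²
V(J) = (1515 + J)*(-1/45408 + J) (V(J) = (J - 1/(96 + 8*21)/172)*(J + 1515) = (J - 1/(96 + 168)*(1/172))*(1515 + J) = (J - 1/264*(1/172))*(1515 + J) = (J - 1*1/264*(1/172))*(1515 + J) = (J - 1/264*1/172)*(1515 + J) = (J - 1/45408)*(1515 + J) = (-1/45408 + J)*(1515 + J) = (1515 + J)*(-1/45408 + J))
(-4085851 + V(-1831))/(m(-549) + 3380421) = (-4085851 + (-505/15136 + (-1831)² + (68793119/45408)*(-1831)))/((-549)² + 3380421) = (-4085851 + (-505/15136 + 3352561 - 125960200889/45408))/(301401 + 3380421) = (-4085851 + 6568221871/11352)/3681822 = -39814358681/11352*1/3681822 = -39814358681/41796043344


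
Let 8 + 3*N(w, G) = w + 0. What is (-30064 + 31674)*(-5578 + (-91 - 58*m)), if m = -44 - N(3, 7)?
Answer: -15522010/3 ≈ -5.1740e+6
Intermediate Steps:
N(w, G) = -8/3 + w/3 (N(w, G) = -8/3 + (w + 0)/3 = -8/3 + w/3)
m = -127/3 (m = -44 - (-8/3 + (1/3)*3) = -44 - (-8/3 + 1) = -44 - 1*(-5/3) = -44 + 5/3 = -127/3 ≈ -42.333)
(-30064 + 31674)*(-5578 + (-91 - 58*m)) = (-30064 + 31674)*(-5578 + (-91 - 58*(-127/3))) = 1610*(-5578 + (-91 + 7366/3)) = 1610*(-5578 + 7093/3) = 1610*(-9641/3) = -15522010/3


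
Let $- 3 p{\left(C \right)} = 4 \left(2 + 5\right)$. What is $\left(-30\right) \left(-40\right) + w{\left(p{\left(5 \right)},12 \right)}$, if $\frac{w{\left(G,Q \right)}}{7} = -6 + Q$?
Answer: $1242$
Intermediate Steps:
$p{\left(C \right)} = - \frac{28}{3}$ ($p{\left(C \right)} = - \frac{4 \left(2 + 5\right)}{3} = - \frac{4 \cdot 7}{3} = \left(- \frac{1}{3}\right) 28 = - \frac{28}{3}$)
$w{\left(G,Q \right)} = -42 + 7 Q$ ($w{\left(G,Q \right)} = 7 \left(-6 + Q\right) = -42 + 7 Q$)
$\left(-30\right) \left(-40\right) + w{\left(p{\left(5 \right)},12 \right)} = \left(-30\right) \left(-40\right) + \left(-42 + 7 \cdot 12\right) = 1200 + \left(-42 + 84\right) = 1200 + 42 = 1242$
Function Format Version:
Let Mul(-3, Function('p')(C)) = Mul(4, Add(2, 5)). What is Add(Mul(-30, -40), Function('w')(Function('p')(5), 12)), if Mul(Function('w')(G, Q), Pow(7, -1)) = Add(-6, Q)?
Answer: 1242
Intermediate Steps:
Function('p')(C) = Rational(-28, 3) (Function('p')(C) = Mul(Rational(-1, 3), Mul(4, Add(2, 5))) = Mul(Rational(-1, 3), Mul(4, 7)) = Mul(Rational(-1, 3), 28) = Rational(-28, 3))
Function('w')(G, Q) = Add(-42, Mul(7, Q)) (Function('w')(G, Q) = Mul(7, Add(-6, Q)) = Add(-42, Mul(7, Q)))
Add(Mul(-30, -40), Function('w')(Function('p')(5), 12)) = Add(Mul(-30, -40), Add(-42, Mul(7, 12))) = Add(1200, Add(-42, 84)) = Add(1200, 42) = 1242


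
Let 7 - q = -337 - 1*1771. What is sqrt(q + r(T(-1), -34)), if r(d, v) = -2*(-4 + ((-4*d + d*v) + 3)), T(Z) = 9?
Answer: sqrt(2801) ≈ 52.924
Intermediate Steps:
q = 2115 (q = 7 - (-337 - 1*1771) = 7 - (-337 - 1771) = 7 - 1*(-2108) = 7 + 2108 = 2115)
r(d, v) = 2 + 8*d - 2*d*v (r(d, v) = -2*(-4 + (3 - 4*d + d*v)) = -2*(-1 - 4*d + d*v) = 2 + 8*d - 2*d*v)
sqrt(q + r(T(-1), -34)) = sqrt(2115 + (2 + 8*9 - 2*9*(-34))) = sqrt(2115 + (2 + 72 + 612)) = sqrt(2115 + 686) = sqrt(2801)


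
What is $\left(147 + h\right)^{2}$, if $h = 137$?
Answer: $80656$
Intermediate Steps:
$\left(147 + h\right)^{2} = \left(147 + 137\right)^{2} = 284^{2} = 80656$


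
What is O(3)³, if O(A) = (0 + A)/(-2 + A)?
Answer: 27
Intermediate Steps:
O(A) = A/(-2 + A)
O(3)³ = (3/(-2 + 3))³ = (3/1)³ = (3*1)³ = 3³ = 27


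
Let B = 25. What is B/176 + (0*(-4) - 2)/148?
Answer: 837/6512 ≈ 0.12853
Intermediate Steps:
B/176 + (0*(-4) - 2)/148 = 25/176 + (0*(-4) - 2)/148 = 25*(1/176) + (0 - 2)*(1/148) = 25/176 - 2*1/148 = 25/176 - 1/74 = 837/6512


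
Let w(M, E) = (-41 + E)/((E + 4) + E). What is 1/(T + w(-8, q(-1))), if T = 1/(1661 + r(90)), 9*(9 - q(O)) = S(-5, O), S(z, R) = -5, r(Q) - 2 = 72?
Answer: -360880/490797 ≈ -0.73529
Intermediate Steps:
r(Q) = 74 (r(Q) = 2 + 72 = 74)
q(O) = 86/9 (q(O) = 9 - 1/9*(-5) = 9 + 5/9 = 86/9)
T = 1/1735 (T = 1/(1661 + 74) = 1/1735 ≈ 0.00057637)
w(M, E) = (-41 + E)/(4 + 2*E) (w(M, E) = (-41 + E)/((4 + E) + E) = (-41 + E)/(4 + 2*E))
1/(T + w(-8, q(-1))) = 1/(1/1735 + (-41 + 86/9)/(2*(2 + 86/9))) = 1/(1/1735 + (1/2)*(-283/9)/(104/9)) = 1/(1/1735 + (1/2)*(9/104)*(-283/9)) = 1/(1/1735 - 283/208) = 1/(-490797/360880) = -360880/490797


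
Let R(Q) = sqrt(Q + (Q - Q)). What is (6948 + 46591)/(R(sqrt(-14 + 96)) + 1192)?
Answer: 53539/(1192 + 82**(1/4)) ≈ 44.802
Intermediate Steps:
R(Q) = sqrt(Q) (R(Q) = sqrt(Q + 0) = sqrt(Q))
(6948 + 46591)/(R(sqrt(-14 + 96)) + 1192) = (6948 + 46591)/(sqrt(sqrt(-14 + 96)) + 1192) = 53539/(sqrt(sqrt(82)) + 1192) = 53539/(82**(1/4) + 1192) = 53539/(1192 + 82**(1/4))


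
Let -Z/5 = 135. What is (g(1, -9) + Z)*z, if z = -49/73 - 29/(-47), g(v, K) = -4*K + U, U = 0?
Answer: 118854/3431 ≈ 34.641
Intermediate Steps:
Z = -675 (Z = -5*135 = -675)
g(v, K) = -4*K (g(v, K) = -4*K + 0 = -4*K)
z = -186/3431 (z = -49*1/73 - 29*(-1/47) = -49/73 + 29/47 = -186/3431 ≈ -0.054212)
(g(1, -9) + Z)*z = (-4*(-9) - 675)*(-186/3431) = (36 - 675)*(-186/3431) = -639*(-186/3431) = 118854/3431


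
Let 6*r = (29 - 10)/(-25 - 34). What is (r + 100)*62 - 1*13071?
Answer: -1216756/177 ≈ -6874.3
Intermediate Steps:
r = -19/354 (r = ((29 - 10)/(-25 - 34))/6 = (19/(-59))/6 = (19*(-1/59))/6 = (1/6)*(-19/59) = -19/354 ≈ -0.053672)
(r + 100)*62 - 1*13071 = (-19/354 + 100)*62 - 1*13071 = (35381/354)*62 - 13071 = 1096811/177 - 13071 = -1216756/177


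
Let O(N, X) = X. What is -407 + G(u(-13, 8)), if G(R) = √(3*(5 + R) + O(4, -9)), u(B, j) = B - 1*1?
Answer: -407 + 6*I ≈ -407.0 + 6.0*I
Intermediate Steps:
u(B, j) = -1 + B (u(B, j) = B - 1 = -1 + B)
G(R) = √(6 + 3*R) (G(R) = √(3*(5 + R) - 9) = √((15 + 3*R) - 9) = √(6 + 3*R))
-407 + G(u(-13, 8)) = -407 + √(6 + 3*(-1 - 13)) = -407 + √(6 + 3*(-14)) = -407 + √(6 - 42) = -407 + √(-36) = -407 + 6*I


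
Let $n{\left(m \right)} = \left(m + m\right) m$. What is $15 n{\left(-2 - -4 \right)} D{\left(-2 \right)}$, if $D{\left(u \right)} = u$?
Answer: $-240$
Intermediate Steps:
$n{\left(m \right)} = 2 m^{2}$ ($n{\left(m \right)} = 2 m m = 2 m^{2}$)
$15 n{\left(-2 - -4 \right)} D{\left(-2 \right)} = 15 \cdot 2 \left(-2 - -4\right)^{2} \left(-2\right) = 15 \cdot 2 \left(-2 + 4\right)^{2} \left(-2\right) = 15 \cdot 2 \cdot 2^{2} \left(-2\right) = 15 \cdot 2 \cdot 4 \left(-2\right) = 15 \cdot 8 \left(-2\right) = 120 \left(-2\right) = -240$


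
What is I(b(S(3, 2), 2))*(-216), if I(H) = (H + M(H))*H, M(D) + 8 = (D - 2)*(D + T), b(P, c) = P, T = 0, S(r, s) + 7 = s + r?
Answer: -864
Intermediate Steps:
S(r, s) = -7 + r + s (S(r, s) = -7 + (s + r) = -7 + (r + s) = -7 + r + s)
M(D) = -8 + D*(-2 + D) (M(D) = -8 + (D - 2)*(D + 0) = -8 + (-2 + D)*D = -8 + D*(-2 + D))
I(H) = H*(-8 + H**2 - H) (I(H) = (H + (-8 + H**2 - 2*H))*H = (-8 + H**2 - H)*H = H*(-8 + H**2 - H))
I(b(S(3, 2), 2))*(-216) = ((-7 + 3 + 2)*(-8 + (-7 + 3 + 2)**2 - (-7 + 3 + 2)))*(-216) = -2*(-8 + (-2)**2 - 1*(-2))*(-216) = -2*(-8 + 4 + 2)*(-216) = -2*(-2)*(-216) = 4*(-216) = -864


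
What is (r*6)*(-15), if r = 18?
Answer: -1620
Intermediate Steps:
(r*6)*(-15) = (18*6)*(-15) = 108*(-15) = -1620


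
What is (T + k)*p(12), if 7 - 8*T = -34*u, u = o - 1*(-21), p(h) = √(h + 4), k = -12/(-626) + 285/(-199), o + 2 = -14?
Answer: 10320711/124574 ≈ 82.848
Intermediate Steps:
o = -16 (o = -2 - 14 = -16)
k = -88011/62287 (k = -12*(-1/626) + 285*(-1/199) = 6/313 - 285/199 = -88011/62287 ≈ -1.4130)
p(h) = √(4 + h)
u = 5 (u = -16 - 1*(-21) = -16 + 21 = 5)
T = 177/8 (T = 7/8 - (-17)*5/4 = 7/8 - ⅛*(-170) = 7/8 + 85/4 = 177/8 ≈ 22.125)
(T + k)*p(12) = (177/8 - 88011/62287)*√(4 + 12) = 10320711*√16/498296 = (10320711/498296)*4 = 10320711/124574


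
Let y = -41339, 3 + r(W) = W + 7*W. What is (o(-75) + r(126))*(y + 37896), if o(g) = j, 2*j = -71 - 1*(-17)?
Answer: -3367254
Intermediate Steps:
r(W) = -3 + 8*W (r(W) = -3 + (W + 7*W) = -3 + 8*W)
j = -27 (j = (-71 - 1*(-17))/2 = (-71 + 17)/2 = (1/2)*(-54) = -27)
o(g) = -27
(o(-75) + r(126))*(y + 37896) = (-27 + (-3 + 8*126))*(-41339 + 37896) = (-27 + (-3 + 1008))*(-3443) = (-27 + 1005)*(-3443) = 978*(-3443) = -3367254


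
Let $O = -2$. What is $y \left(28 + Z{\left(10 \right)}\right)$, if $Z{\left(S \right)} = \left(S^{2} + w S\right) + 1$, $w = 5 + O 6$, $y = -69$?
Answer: $-4071$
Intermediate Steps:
$w = -7$ ($w = 5 - 12 = -7$)
$Z{\left(S \right)} = 1 + S^{2} - 7 S$ ($Z{\left(S \right)} = \left(S^{2} - 7 S\right) + 1 = 1 + S^{2} - 7 S$)
$y \left(28 + Z{\left(10 \right)}\right) = - 69 \left(28 + \left(1 + 10^{2} - 70\right)\right) = - 69 \left(28 + \left(1 + 100 - 70\right)\right) = - 69 \left(28 + 31\right) = \left(-69\right) 59 = -4071$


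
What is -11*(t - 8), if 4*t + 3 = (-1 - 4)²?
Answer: 55/2 ≈ 27.500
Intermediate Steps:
t = 11/2 (t = -¾ + (-1 - 4)²/4 = -¾ + (¼)*(-5)² = -¾ + (¼)*25 = -¾ + 25/4 = 11/2 ≈ 5.5000)
-11*(t - 8) = -11*(11/2 - 8) = -11*(-5/2) = 55/2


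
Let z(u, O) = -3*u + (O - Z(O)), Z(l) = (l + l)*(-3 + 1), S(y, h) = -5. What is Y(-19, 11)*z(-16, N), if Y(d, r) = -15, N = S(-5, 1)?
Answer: -345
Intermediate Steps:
N = -5
Z(l) = -4*l (Z(l) = (2*l)*(-2) = -4*l)
z(u, O) = -3*u + 5*O (z(u, O) = -3*u + (O - (-4)*O) = -3*u + (O + 4*O) = -3*u + 5*O)
Y(-19, 11)*z(-16, N) = -15*(-3*(-16) + 5*(-5)) = -15*(48 - 25) = -15*23 = -345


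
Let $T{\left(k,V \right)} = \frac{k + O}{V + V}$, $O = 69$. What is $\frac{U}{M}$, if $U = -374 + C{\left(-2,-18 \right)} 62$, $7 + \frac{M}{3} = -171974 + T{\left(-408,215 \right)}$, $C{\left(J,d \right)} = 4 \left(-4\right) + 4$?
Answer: $\frac{480740}{221856507} \approx 0.0021669$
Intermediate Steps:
$C{\left(J,d \right)} = -12$ ($C{\left(J,d \right)} = -16 + 4 = -12$)
$T{\left(k,V \right)} = \frac{69 + k}{2 V}$ ($T{\left(k,V \right)} = \frac{k + 69}{V + V} = \frac{69 + k}{2 V}$)
$M = - \frac{221856507}{430}$ ($M = -21 + 3 \left(-171974 + \frac{69 - 408}{2 \cdot 215}\right) = -21 + 3 \left(-171974 + \frac{1}{2} \cdot \frac{1}{215} \left(-339\right)\right) = -21 + 3 \left(-171974 - \frac{339}{430}\right) = -21 + 3 \left(- \frac{73949159}{430}\right) = -21 - \frac{221847477}{430} = - \frac{221856507}{430} \approx -5.1595 \cdot 10^{5}$)
$U = -1118$ ($U = -374 - 744 = -1118$)
$\frac{U}{M} = - \frac{1118}{- \frac{221856507}{430}} = \left(-1118\right) \left(- \frac{430}{221856507}\right) = \frac{480740}{221856507}$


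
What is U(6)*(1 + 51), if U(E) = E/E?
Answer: 52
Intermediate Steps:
U(E) = 1
U(6)*(1 + 51) = 1*(1 + 51) = 1*52 = 52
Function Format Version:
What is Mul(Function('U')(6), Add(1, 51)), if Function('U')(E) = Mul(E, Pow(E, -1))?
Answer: 52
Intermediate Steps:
Function('U')(E) = 1
Mul(Function('U')(6), Add(1, 51)) = Mul(1, Add(1, 51)) = Mul(1, 52) = 52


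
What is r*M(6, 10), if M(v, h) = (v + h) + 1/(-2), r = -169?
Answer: -5239/2 ≈ -2619.5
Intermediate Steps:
M(v, h) = -½ + h + v (M(v, h) = (h + v) - ½ = -½ + h + v)
r*M(6, 10) = -169*(-½ + 10 + 6) = -169*31/2 = -5239/2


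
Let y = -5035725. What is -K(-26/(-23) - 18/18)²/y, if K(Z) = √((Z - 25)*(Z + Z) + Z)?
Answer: -1121/887966175 ≈ -1.2624e-6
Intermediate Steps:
K(Z) = √(Z + 2*Z*(-25 + Z)) (K(Z) = √((-25 + Z)*(2*Z) + Z) = √(2*Z*(-25 + Z) + Z) = √(Z + 2*Z*(-25 + Z)))
-K(-26/(-23) - 18/18)²/y = -(√((-26/(-23) - 18/18)*(-49 + 2*(-26/(-23) - 18/18))))²/(-5035725) = -(√((-26*(-1/23) - 18*1/18)*(-49 + 2*(-26*(-1/23) - 18*1/18))))²*(-1)/5035725 = -(√((26/23 - 1)*(-49 + 2*(26/23 - 1))))²*(-1)/5035725 = -(√(3*(-49 + 2*(3/23))/23))²*(-1)/5035725 = -(√(3*(-49 + 6/23)/23))²*(-1)/5035725 = -(√((3/23)*(-1121/23)))²*(-1)/5035725 = -(√(-3363/529))²*(-1)/5035725 = -(I*√3363/23)²*(-1)/5035725 = -(-3363)*(-1)/(529*5035725) = -1*1121/887966175 = -1121/887966175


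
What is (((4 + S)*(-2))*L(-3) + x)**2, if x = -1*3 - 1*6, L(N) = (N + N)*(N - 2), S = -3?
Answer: 4761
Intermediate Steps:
L(N) = 2*N*(-2 + N) (L(N) = (2*N)*(-2 + N) = 2*N*(-2 + N))
x = -9 (x = -3 - 6 = -9)
(((4 + S)*(-2))*L(-3) + x)**2 = (((4 - 3)*(-2))*(2*(-3)*(-2 - 3)) - 9)**2 = ((1*(-2))*(2*(-3)*(-5)) - 9)**2 = (-2*30 - 9)**2 = (-60 - 9)**2 = (-69)**2 = 4761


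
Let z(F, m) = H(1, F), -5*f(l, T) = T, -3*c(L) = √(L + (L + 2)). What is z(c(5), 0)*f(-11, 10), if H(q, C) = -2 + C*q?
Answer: 4 + 4*√3/3 ≈ 6.3094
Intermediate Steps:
c(L) = -√(2 + 2*L)/3 (c(L) = -√(L + (L + 2))/3 = -√(L + (2 + L))/3 = -√(2 + 2*L)/3)
f(l, T) = -T/5
z(F, m) = -2 + F (z(F, m) = -2 + F*1 = -2 + F)
z(c(5), 0)*f(-11, 10) = (-2 - √(2 + 2*5)/3)*(-⅕*10) = (-2 - √(2 + 10)/3)*(-2) = (-2 - 2*√3/3)*(-2) = 4 + 4*√3/3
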